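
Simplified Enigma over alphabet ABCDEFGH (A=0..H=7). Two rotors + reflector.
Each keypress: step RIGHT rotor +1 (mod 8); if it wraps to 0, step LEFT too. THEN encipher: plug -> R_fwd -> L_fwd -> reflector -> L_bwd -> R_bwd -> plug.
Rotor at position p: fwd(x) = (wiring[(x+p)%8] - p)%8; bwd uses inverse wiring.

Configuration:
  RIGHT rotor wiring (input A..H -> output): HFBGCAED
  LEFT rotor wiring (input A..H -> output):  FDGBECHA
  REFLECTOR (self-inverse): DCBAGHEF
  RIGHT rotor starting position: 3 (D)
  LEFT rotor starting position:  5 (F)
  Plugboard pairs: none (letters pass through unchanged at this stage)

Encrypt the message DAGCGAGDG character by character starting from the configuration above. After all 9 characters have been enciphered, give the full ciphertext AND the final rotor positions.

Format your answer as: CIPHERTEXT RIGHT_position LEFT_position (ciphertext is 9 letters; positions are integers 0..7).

Answer: CDAABCBEB 4 6

Derivation:
Char 1 ('D'): step: R->4, L=5; D->plug->D->R->H->L->H->refl->F->L'->A->R'->C->plug->C
Char 2 ('A'): step: R->5, L=5; A->plug->A->R->D->L->A->refl->D->L'->C->R'->D->plug->D
Char 3 ('G'): step: R->6, L=5; G->plug->G->R->E->L->G->refl->E->L'->G->R'->A->plug->A
Char 4 ('C'): step: R->7, L=5; C->plug->C->R->G->L->E->refl->G->L'->E->R'->A->plug->A
Char 5 ('G'): step: R->0, L->6 (L advanced); G->plug->G->R->E->L->A->refl->D->L'->F->R'->B->plug->B
Char 6 ('A'): step: R->1, L=6; A->plug->A->R->E->L->A->refl->D->L'->F->R'->C->plug->C
Char 7 ('G'): step: R->2, L=6; G->plug->G->R->F->L->D->refl->A->L'->E->R'->B->plug->B
Char 8 ('D'): step: R->3, L=6; D->plug->D->R->B->L->C->refl->B->L'->A->R'->E->plug->E
Char 9 ('G'): step: R->4, L=6; G->plug->G->R->F->L->D->refl->A->L'->E->R'->B->plug->B
Final: ciphertext=CDAABCBEB, RIGHT=4, LEFT=6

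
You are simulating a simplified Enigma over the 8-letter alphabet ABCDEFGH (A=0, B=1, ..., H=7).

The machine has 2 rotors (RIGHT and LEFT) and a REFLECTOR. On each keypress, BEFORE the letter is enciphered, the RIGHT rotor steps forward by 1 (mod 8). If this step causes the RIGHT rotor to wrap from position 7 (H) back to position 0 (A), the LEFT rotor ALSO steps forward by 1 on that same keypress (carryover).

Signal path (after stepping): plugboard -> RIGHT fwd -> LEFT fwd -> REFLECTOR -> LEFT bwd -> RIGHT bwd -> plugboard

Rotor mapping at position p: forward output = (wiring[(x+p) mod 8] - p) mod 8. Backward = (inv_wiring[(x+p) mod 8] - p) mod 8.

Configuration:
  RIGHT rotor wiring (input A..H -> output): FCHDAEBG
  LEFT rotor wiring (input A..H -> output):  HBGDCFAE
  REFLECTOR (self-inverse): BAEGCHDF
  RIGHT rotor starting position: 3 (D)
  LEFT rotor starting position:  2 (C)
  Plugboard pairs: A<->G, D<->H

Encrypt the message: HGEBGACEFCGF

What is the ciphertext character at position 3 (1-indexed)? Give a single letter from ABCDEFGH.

Char 1 ('H'): step: R->4, L=2; H->plug->D->R->C->L->A->refl->B->L'->B->R'->E->plug->E
Char 2 ('G'): step: R->5, L=2; G->plug->A->R->H->L->H->refl->F->L'->G->R'->G->plug->A
Char 3 ('E'): step: R->6, L=2; E->plug->E->R->B->L->B->refl->A->L'->C->R'->G->plug->A

A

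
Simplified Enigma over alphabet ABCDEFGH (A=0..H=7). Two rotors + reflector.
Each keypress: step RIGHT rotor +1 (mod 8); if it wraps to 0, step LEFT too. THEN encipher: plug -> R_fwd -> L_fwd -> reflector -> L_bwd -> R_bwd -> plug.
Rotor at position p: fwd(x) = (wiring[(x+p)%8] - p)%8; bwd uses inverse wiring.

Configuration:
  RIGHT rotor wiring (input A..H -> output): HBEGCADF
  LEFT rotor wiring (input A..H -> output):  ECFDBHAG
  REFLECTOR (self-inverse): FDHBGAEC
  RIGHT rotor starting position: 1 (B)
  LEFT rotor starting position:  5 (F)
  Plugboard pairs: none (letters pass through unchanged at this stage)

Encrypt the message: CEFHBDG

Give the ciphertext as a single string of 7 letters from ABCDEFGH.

Char 1 ('C'): step: R->2, L=5; C->plug->C->R->A->L->C->refl->H->L'->D->R'->F->plug->F
Char 2 ('E'): step: R->3, L=5; E->plug->E->R->C->L->B->refl->D->L'->B->R'->H->plug->H
Char 3 ('F'): step: R->4, L=5; F->plug->F->R->F->L->A->refl->F->L'->E->R'->B->plug->B
Char 4 ('H'): step: R->5, L=5; H->plug->H->R->F->L->A->refl->F->L'->E->R'->E->plug->E
Char 5 ('B'): step: R->6, L=5; B->plug->B->R->H->L->E->refl->G->L'->G->R'->E->plug->E
Char 6 ('D'): step: R->7, L=5; D->plug->D->R->F->L->A->refl->F->L'->E->R'->H->plug->H
Char 7 ('G'): step: R->0, L->6 (L advanced); G->plug->G->R->D->L->E->refl->G->L'->C->R'->E->plug->E

Answer: FHBEEHE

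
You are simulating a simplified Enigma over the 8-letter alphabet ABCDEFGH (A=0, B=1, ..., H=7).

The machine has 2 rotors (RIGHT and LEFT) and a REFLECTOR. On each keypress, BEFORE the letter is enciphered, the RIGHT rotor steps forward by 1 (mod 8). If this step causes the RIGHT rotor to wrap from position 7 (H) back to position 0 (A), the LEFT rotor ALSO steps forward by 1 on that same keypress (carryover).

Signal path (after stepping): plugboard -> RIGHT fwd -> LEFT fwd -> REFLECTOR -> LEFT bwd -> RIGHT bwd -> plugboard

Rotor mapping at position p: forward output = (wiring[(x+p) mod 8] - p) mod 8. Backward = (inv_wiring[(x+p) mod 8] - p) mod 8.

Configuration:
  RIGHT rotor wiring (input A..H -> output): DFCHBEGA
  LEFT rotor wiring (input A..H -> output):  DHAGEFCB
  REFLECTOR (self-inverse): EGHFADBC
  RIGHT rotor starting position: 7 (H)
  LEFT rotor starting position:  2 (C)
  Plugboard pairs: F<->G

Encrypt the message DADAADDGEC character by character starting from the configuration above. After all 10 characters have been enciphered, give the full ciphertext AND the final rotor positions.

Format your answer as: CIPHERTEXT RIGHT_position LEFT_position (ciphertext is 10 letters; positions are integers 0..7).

Char 1 ('D'): step: R->0, L->3 (L advanced); D->plug->D->R->H->L->F->refl->D->L'->A->R'->H->plug->H
Char 2 ('A'): step: R->1, L=3; A->plug->A->R->E->L->G->refl->B->L'->B->R'->B->plug->B
Char 3 ('D'): step: R->2, L=3; D->plug->D->R->C->L->C->refl->H->L'->D->R'->H->plug->H
Char 4 ('A'): step: R->3, L=3; A->plug->A->R->E->L->G->refl->B->L'->B->R'->C->plug->C
Char 5 ('A'): step: R->4, L=3; A->plug->A->R->F->L->A->refl->E->L'->G->R'->G->plug->F
Char 6 ('D'): step: R->5, L=3; D->plug->D->R->G->L->E->refl->A->L'->F->R'->F->plug->G
Char 7 ('D'): step: R->6, L=3; D->plug->D->R->H->L->F->refl->D->L'->A->R'->A->plug->A
Char 8 ('G'): step: R->7, L=3; G->plug->F->R->C->L->C->refl->H->L'->D->R'->D->plug->D
Char 9 ('E'): step: R->0, L->4 (L advanced); E->plug->E->R->B->L->B->refl->G->L'->C->R'->C->plug->C
Char 10 ('C'): step: R->1, L=4; C->plug->C->R->G->L->E->refl->A->L'->A->R'->D->plug->D
Final: ciphertext=HBHCFGADCD, RIGHT=1, LEFT=4

Answer: HBHCFGADCD 1 4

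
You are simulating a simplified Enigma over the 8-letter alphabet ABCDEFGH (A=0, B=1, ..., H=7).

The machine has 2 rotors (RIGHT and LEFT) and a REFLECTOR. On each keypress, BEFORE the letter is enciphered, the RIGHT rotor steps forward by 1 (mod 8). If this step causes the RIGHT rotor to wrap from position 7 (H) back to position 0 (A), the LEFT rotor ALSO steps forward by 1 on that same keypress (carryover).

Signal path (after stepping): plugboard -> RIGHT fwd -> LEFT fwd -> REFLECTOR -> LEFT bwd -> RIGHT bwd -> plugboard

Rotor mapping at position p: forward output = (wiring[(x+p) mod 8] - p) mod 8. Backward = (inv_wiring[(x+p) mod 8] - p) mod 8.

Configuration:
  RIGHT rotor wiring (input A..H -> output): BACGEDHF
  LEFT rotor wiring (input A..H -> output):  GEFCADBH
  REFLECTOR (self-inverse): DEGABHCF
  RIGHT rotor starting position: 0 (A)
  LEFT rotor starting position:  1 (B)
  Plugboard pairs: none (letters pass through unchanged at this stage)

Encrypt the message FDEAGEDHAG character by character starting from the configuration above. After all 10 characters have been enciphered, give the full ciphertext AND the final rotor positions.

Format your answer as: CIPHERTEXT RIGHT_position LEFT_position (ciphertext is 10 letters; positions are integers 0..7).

Answer: GCBEBGEEEC 2 2

Derivation:
Char 1 ('F'): step: R->1, L=1; F->plug->F->R->G->L->G->refl->C->L'->E->R'->G->plug->G
Char 2 ('D'): step: R->2, L=1; D->plug->D->R->B->L->E->refl->B->L'->C->R'->C->plug->C
Char 3 ('E'): step: R->3, L=1; E->plug->E->R->C->L->B->refl->E->L'->B->R'->B->plug->B
Char 4 ('A'): step: R->4, L=1; A->plug->A->R->A->L->D->refl->A->L'->F->R'->E->plug->E
Char 5 ('G'): step: R->5, L=1; G->plug->G->R->B->L->E->refl->B->L'->C->R'->B->plug->B
Char 6 ('E'): step: R->6, L=1; E->plug->E->R->E->L->C->refl->G->L'->G->R'->G->plug->G
Char 7 ('D'): step: R->7, L=1; D->plug->D->R->D->L->H->refl->F->L'->H->R'->E->plug->E
Char 8 ('H'): step: R->0, L->2 (L advanced); H->plug->H->R->F->L->F->refl->H->L'->E->R'->E->plug->E
Char 9 ('A'): step: R->1, L=2; A->plug->A->R->H->L->C->refl->G->L'->C->R'->E->plug->E
Char 10 ('G'): step: R->2, L=2; G->plug->G->R->H->L->C->refl->G->L'->C->R'->C->plug->C
Final: ciphertext=GCBEBGEEEC, RIGHT=2, LEFT=2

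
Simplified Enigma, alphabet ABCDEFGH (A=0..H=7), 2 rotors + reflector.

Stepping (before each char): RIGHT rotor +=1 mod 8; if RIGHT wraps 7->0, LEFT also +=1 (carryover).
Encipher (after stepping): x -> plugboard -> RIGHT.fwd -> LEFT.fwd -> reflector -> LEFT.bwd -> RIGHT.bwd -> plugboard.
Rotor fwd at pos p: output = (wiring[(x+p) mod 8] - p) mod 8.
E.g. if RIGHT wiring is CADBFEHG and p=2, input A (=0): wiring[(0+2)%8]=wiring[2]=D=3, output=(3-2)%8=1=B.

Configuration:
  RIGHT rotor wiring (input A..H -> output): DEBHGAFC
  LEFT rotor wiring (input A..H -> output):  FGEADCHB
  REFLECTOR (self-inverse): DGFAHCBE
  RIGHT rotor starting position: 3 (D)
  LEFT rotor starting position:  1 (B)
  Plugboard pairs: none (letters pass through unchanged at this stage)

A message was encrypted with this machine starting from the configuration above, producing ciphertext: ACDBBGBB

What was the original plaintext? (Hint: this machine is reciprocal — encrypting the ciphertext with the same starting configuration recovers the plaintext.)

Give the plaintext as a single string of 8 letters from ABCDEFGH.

Char 1 ('A'): step: R->4, L=1; A->plug->A->R->C->L->H->refl->E->L'->H->R'->E->plug->E
Char 2 ('C'): step: R->5, L=1; C->plug->C->R->F->L->G->refl->B->L'->E->R'->F->plug->F
Char 3 ('D'): step: R->6, L=1; D->plug->D->R->G->L->A->refl->D->L'->B->R'->F->plug->F
Char 4 ('B'): step: R->7, L=1; B->plug->B->R->E->L->B->refl->G->L'->F->R'->C->plug->C
Char 5 ('B'): step: R->0, L->2 (L advanced); B->plug->B->R->E->L->F->refl->C->L'->A->R'->F->plug->F
Char 6 ('G'): step: R->1, L=2; G->plug->G->R->B->L->G->refl->B->L'->C->R'->H->plug->H
Char 7 ('B'): step: R->2, L=2; B->plug->B->R->F->L->H->refl->E->L'->H->R'->A->plug->A
Char 8 ('B'): step: R->3, L=2; B->plug->B->R->D->L->A->refl->D->L'->G->R'->H->plug->H

Answer: EFFCFHAH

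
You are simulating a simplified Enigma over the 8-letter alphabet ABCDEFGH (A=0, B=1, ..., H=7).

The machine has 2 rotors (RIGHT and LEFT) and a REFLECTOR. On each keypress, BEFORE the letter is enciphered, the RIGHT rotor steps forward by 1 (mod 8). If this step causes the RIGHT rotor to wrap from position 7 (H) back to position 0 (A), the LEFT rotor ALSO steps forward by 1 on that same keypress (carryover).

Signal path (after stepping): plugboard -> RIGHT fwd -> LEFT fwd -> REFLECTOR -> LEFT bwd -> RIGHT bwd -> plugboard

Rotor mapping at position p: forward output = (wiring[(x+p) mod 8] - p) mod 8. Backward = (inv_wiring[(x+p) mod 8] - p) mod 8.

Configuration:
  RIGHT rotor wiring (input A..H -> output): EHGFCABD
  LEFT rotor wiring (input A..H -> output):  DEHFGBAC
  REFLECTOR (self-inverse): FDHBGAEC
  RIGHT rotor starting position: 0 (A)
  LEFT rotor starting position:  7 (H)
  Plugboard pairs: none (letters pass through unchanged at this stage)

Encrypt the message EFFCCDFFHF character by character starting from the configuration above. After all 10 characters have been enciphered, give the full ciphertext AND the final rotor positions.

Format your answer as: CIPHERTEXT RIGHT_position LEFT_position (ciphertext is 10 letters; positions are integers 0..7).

Char 1 ('E'): step: R->1, L=7; E->plug->E->R->H->L->B->refl->D->L'->A->R'->F->plug->F
Char 2 ('F'): step: R->2, L=7; F->plug->F->R->B->L->E->refl->G->L'->E->R'->A->plug->A
Char 3 ('F'): step: R->3, L=7; F->plug->F->R->B->L->E->refl->G->L'->E->R'->G->plug->G
Char 4 ('C'): step: R->4, L=7; C->plug->C->R->F->L->H->refl->C->L'->G->R'->A->plug->A
Char 5 ('C'): step: R->5, L=7; C->plug->C->R->G->L->C->refl->H->L'->F->R'->H->plug->H
Char 6 ('D'): step: R->6, L=7; D->plug->D->R->B->L->E->refl->G->L'->E->R'->G->plug->G
Char 7 ('F'): step: R->7, L=7; F->plug->F->R->D->L->A->refl->F->L'->C->R'->H->plug->H
Char 8 ('F'): step: R->0, L->0 (L advanced); F->plug->F->R->A->L->D->refl->B->L'->F->R'->D->plug->D
Char 9 ('H'): step: R->1, L=0; H->plug->H->R->D->L->F->refl->A->L'->G->R'->A->plug->A
Char 10 ('F'): step: R->2, L=0; F->plug->F->R->B->L->E->refl->G->L'->E->R'->A->plug->A
Final: ciphertext=FAGAHGHDAA, RIGHT=2, LEFT=0

Answer: FAGAHGHDAA 2 0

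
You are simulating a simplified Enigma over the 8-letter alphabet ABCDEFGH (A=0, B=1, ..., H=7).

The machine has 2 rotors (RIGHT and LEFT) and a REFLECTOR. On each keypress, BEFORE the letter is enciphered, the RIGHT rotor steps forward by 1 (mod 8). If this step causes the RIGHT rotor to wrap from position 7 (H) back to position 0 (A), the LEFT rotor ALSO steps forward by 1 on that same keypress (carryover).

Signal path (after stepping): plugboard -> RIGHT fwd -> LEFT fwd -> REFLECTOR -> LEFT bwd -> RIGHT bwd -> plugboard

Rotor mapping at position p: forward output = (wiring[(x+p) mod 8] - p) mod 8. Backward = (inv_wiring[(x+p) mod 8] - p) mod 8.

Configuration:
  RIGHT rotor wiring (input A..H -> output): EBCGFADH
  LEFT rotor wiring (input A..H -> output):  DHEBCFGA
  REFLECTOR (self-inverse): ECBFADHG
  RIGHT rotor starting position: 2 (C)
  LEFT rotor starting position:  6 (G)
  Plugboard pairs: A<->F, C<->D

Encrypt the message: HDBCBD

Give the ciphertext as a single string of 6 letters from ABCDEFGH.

Char 1 ('H'): step: R->3, L=6; H->plug->H->R->H->L->H->refl->G->L'->E->R'->E->plug->E
Char 2 ('D'): step: R->4, L=6; D->plug->C->R->H->L->H->refl->G->L'->E->R'->B->plug->B
Char 3 ('B'): step: R->5, L=6; B->plug->B->R->G->L->E->refl->A->L'->A->R'->H->plug->H
Char 4 ('C'): step: R->6, L=6; C->plug->D->R->D->L->B->refl->C->L'->B->R'->B->plug->B
Char 5 ('B'): step: R->7, L=6; B->plug->B->R->F->L->D->refl->F->L'->C->R'->C->plug->D
Char 6 ('D'): step: R->0, L->7 (L advanced); D->plug->C->R->C->L->A->refl->E->L'->B->R'->B->plug->B

Answer: EBHBDB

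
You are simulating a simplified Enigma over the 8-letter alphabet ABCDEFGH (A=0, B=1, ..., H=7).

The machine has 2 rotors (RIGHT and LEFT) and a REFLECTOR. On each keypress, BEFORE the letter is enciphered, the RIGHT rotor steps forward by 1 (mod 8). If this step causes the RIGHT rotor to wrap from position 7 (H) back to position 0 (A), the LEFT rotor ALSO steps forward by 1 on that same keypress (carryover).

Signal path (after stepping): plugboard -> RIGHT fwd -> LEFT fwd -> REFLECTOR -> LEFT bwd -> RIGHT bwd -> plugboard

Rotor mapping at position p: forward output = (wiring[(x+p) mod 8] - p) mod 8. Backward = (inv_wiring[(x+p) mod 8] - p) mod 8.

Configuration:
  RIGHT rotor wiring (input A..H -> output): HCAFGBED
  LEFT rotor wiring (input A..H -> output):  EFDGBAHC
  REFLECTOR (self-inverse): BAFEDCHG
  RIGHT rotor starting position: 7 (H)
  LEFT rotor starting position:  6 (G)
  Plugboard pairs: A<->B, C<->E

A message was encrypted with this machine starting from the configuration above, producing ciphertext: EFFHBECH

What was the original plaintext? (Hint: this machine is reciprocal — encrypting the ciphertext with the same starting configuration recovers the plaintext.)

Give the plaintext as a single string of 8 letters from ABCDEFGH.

Answer: HCGDGADD

Derivation:
Char 1 ('E'): step: R->0, L->7 (L advanced); E->plug->C->R->A->L->D->refl->E->L'->D->R'->H->plug->H
Char 2 ('F'): step: R->1, L=7; F->plug->F->R->D->L->E->refl->D->L'->A->R'->E->plug->C
Char 3 ('F'): step: R->2, L=7; F->plug->F->R->B->L->F->refl->C->L'->F->R'->G->plug->G
Char 4 ('H'): step: R->3, L=7; H->plug->H->R->F->L->C->refl->F->L'->B->R'->D->plug->D
Char 5 ('B'): step: R->4, L=7; B->plug->A->R->C->L->G->refl->H->L'->E->R'->G->plug->G
Char 6 ('E'): step: R->5, L=7; E->plug->C->R->G->L->B->refl->A->L'->H->R'->B->plug->A
Char 7 ('C'): step: R->6, L=7; C->plug->E->R->C->L->G->refl->H->L'->E->R'->D->plug->D
Char 8 ('H'): step: R->7, L=7; H->plug->H->R->F->L->C->refl->F->L'->B->R'->D->plug->D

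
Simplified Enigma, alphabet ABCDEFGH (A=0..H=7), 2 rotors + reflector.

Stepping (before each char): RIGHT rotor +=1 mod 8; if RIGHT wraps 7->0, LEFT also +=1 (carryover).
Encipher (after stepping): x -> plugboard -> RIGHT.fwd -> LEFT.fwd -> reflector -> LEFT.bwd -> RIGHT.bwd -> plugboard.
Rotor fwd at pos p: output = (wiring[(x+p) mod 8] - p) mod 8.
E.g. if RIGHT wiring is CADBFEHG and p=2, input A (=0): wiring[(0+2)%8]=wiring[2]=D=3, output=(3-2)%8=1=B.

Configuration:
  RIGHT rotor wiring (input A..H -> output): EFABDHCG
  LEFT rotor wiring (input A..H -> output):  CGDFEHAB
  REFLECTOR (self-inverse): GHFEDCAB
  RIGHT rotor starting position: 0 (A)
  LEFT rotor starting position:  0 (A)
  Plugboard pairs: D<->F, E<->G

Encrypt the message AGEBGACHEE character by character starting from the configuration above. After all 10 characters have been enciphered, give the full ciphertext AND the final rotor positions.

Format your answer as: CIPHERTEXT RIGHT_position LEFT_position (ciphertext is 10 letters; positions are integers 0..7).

Answer: FHCGDGFABH 2 1

Derivation:
Char 1 ('A'): step: R->1, L=0; A->plug->A->R->E->L->E->refl->D->L'->C->R'->D->plug->F
Char 2 ('G'): step: R->2, L=0; G->plug->E->R->A->L->C->refl->F->L'->D->R'->H->plug->H
Char 3 ('E'): step: R->3, L=0; E->plug->G->R->C->L->D->refl->E->L'->E->R'->C->plug->C
Char 4 ('B'): step: R->4, L=0; B->plug->B->R->D->L->F->refl->C->L'->A->R'->E->plug->G
Char 5 ('G'): step: R->5, L=0; G->plug->E->R->A->L->C->refl->F->L'->D->R'->F->plug->D
Char 6 ('A'): step: R->6, L=0; A->plug->A->R->E->L->E->refl->D->L'->C->R'->E->plug->G
Char 7 ('C'): step: R->7, L=0; C->plug->C->R->G->L->A->refl->G->L'->B->R'->D->plug->F
Char 8 ('H'): step: R->0, L->1 (L advanced); H->plug->H->R->G->L->A->refl->G->L'->E->R'->A->plug->A
Char 9 ('E'): step: R->1, L=1; E->plug->G->R->F->L->H->refl->B->L'->H->R'->B->plug->B
Char 10 ('E'): step: R->2, L=1; E->plug->G->R->C->L->E->refl->D->L'->D->R'->H->plug->H
Final: ciphertext=FHCGDGFABH, RIGHT=2, LEFT=1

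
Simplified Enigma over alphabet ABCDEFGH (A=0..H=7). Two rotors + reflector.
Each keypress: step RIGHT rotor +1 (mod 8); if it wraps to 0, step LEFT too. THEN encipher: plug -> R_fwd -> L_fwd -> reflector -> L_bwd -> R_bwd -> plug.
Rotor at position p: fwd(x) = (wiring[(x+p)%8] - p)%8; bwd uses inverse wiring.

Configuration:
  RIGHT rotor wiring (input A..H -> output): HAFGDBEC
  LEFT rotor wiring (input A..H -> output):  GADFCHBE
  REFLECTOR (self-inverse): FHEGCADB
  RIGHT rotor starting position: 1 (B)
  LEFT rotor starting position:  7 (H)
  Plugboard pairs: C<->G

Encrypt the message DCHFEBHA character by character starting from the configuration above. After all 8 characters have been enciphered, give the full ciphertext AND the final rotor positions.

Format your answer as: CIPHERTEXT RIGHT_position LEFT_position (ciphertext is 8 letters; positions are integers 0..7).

Char 1 ('D'): step: R->2, L=7; D->plug->D->R->H->L->C->refl->E->L'->D->R'->A->plug->A
Char 2 ('C'): step: R->3, L=7; C->plug->G->R->F->L->D->refl->G->L'->E->R'->F->plug->F
Char 3 ('H'): step: R->4, L=7; H->plug->H->R->C->L->B->refl->H->L'->B->R'->G->plug->C
Char 4 ('F'): step: R->5, L=7; F->plug->F->R->A->L->F->refl->A->L'->G->R'->H->plug->H
Char 5 ('E'): step: R->6, L=7; E->plug->E->R->H->L->C->refl->E->L'->D->R'->H->plug->H
Char 6 ('B'): step: R->7, L=7; B->plug->B->R->A->L->F->refl->A->L'->G->R'->D->plug->D
Char 7 ('H'): step: R->0, L->0 (L advanced); H->plug->H->R->C->L->D->refl->G->L'->A->R'->B->plug->B
Char 8 ('A'): step: R->1, L=0; A->plug->A->R->H->L->E->refl->C->L'->E->R'->B->plug->B
Final: ciphertext=AFCHHDBB, RIGHT=1, LEFT=0

Answer: AFCHHDBB 1 0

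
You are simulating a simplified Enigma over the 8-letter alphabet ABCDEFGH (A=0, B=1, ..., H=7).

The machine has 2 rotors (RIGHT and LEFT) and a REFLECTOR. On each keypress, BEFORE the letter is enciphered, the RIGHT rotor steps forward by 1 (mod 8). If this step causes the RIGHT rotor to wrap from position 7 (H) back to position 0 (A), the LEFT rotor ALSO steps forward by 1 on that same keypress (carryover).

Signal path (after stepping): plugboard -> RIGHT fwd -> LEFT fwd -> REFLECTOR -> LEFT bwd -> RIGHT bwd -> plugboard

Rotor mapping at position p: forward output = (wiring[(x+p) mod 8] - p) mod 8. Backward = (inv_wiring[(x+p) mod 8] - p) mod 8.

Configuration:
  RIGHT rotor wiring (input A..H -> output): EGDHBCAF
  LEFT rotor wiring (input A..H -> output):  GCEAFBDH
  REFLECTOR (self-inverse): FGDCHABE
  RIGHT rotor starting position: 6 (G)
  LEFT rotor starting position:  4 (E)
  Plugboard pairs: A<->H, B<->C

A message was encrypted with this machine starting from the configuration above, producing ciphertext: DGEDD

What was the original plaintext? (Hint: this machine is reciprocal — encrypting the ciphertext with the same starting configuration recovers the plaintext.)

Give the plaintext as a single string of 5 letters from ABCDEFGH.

Char 1 ('D'): step: R->7, L=4; D->plug->D->R->E->L->C->refl->D->L'->D->R'->G->plug->G
Char 2 ('G'): step: R->0, L->5 (L advanced); G->plug->G->R->A->L->E->refl->H->L'->F->R'->H->plug->A
Char 3 ('E'): step: R->1, L=5; E->plug->E->R->B->L->G->refl->B->L'->D->R'->H->plug->A
Char 4 ('D'): step: R->2, L=5; D->plug->D->R->A->L->E->refl->H->L'->F->R'->B->plug->C
Char 5 ('D'): step: R->3, L=5; D->plug->D->R->F->L->H->refl->E->L'->A->R'->H->plug->A

Answer: GAACA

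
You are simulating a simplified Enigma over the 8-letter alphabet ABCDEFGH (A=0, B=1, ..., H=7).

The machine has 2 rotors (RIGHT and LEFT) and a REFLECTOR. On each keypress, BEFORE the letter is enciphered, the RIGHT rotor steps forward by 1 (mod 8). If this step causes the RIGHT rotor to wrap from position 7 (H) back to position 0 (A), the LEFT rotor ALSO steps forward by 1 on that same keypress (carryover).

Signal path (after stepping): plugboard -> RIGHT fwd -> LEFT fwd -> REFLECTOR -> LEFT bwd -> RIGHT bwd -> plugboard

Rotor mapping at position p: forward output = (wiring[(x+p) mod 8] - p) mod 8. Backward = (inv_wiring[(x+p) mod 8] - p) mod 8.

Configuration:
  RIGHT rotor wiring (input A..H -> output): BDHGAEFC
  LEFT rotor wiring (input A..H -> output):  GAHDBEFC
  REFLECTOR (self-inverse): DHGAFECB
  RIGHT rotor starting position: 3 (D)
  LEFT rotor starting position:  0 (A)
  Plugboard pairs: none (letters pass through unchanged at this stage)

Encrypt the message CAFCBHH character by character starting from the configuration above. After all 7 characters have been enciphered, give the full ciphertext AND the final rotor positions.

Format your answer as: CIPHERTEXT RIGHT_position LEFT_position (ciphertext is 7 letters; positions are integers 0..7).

Answer: GBABFBD 2 1

Derivation:
Char 1 ('C'): step: R->4, L=0; C->plug->C->R->B->L->A->refl->D->L'->D->R'->G->plug->G
Char 2 ('A'): step: R->5, L=0; A->plug->A->R->H->L->C->refl->G->L'->A->R'->B->plug->B
Char 3 ('F'): step: R->6, L=0; F->plug->F->R->A->L->G->refl->C->L'->H->R'->A->plug->A
Char 4 ('C'): step: R->7, L=0; C->plug->C->R->E->L->B->refl->H->L'->C->R'->B->plug->B
Char 5 ('B'): step: R->0, L->1 (L advanced); B->plug->B->R->D->L->A->refl->D->L'->E->R'->F->plug->F
Char 6 ('H'): step: R->1, L=1; H->plug->H->R->A->L->H->refl->B->L'->G->R'->B->plug->B
Char 7 ('H'): step: R->2, L=1; H->plug->H->R->B->L->G->refl->C->L'->C->R'->D->plug->D
Final: ciphertext=GBABFBD, RIGHT=2, LEFT=1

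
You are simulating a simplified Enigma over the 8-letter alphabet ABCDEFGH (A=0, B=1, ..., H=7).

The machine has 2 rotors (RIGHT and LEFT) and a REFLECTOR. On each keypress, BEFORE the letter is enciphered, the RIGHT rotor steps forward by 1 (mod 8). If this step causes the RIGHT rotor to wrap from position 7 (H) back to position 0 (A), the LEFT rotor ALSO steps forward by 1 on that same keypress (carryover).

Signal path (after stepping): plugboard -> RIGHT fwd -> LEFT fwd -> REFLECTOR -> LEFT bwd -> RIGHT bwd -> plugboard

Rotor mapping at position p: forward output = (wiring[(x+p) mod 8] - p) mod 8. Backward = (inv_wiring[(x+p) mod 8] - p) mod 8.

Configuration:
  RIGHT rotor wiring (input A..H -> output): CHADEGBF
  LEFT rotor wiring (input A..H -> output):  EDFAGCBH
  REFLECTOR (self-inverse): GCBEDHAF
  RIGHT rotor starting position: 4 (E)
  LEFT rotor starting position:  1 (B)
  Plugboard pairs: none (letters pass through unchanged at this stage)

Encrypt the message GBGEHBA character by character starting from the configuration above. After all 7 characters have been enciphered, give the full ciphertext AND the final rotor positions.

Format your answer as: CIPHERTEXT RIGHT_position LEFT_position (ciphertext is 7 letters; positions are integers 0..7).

Answer: DDDHDFE 3 2

Derivation:
Char 1 ('G'): step: R->5, L=1; G->plug->G->R->G->L->G->refl->A->L'->F->R'->D->plug->D
Char 2 ('B'): step: R->6, L=1; B->plug->B->R->H->L->D->refl->E->L'->B->R'->D->plug->D
Char 3 ('G'): step: R->7, L=1; G->plug->G->R->H->L->D->refl->E->L'->B->R'->D->plug->D
Char 4 ('E'): step: R->0, L->2 (L advanced); E->plug->E->R->E->L->H->refl->F->L'->F->R'->H->plug->H
Char 5 ('H'): step: R->1, L=2; H->plug->H->R->B->L->G->refl->A->L'->D->R'->D->plug->D
Char 6 ('B'): step: R->2, L=2; B->plug->B->R->B->L->G->refl->A->L'->D->R'->F->plug->F
Char 7 ('A'): step: R->3, L=2; A->plug->A->R->A->L->D->refl->E->L'->C->R'->E->plug->E
Final: ciphertext=DDDHDFE, RIGHT=3, LEFT=2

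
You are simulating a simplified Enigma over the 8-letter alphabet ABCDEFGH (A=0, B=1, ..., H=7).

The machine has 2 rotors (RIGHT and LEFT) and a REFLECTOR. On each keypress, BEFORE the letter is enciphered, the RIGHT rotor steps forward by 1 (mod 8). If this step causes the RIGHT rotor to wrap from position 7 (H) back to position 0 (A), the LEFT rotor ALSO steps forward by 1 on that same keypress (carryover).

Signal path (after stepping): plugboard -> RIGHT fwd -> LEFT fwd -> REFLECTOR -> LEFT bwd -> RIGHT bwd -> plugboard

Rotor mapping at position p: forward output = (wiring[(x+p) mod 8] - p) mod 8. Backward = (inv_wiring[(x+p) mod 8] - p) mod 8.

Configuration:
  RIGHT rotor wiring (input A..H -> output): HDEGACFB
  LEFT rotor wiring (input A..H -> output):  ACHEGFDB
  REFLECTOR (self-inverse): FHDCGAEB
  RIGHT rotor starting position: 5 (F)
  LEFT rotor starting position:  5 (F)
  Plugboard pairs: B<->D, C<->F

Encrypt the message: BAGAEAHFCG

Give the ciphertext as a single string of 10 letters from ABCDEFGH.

Answer: DCDEGDFCEB

Derivation:
Char 1 ('B'): step: R->6, L=5; B->plug->D->R->F->L->C->refl->D->L'->D->R'->B->plug->D
Char 2 ('A'): step: R->7, L=5; A->plug->A->R->C->L->E->refl->G->L'->B->R'->F->plug->C
Char 3 ('G'): step: R->0, L->6 (L advanced); G->plug->G->R->F->L->G->refl->E->L'->D->R'->B->plug->D
Char 4 ('A'): step: R->1, L=6; A->plug->A->R->C->L->C->refl->D->L'->B->R'->E->plug->E
Char 5 ('E'): step: R->2, L=6; E->plug->E->R->D->L->E->refl->G->L'->F->R'->G->plug->G
Char 6 ('A'): step: R->3, L=6; A->plug->A->R->D->L->E->refl->G->L'->F->R'->B->plug->D
Char 7 ('H'): step: R->4, L=6; H->plug->H->R->C->L->C->refl->D->L'->B->R'->C->plug->F
Char 8 ('F'): step: R->5, L=6; F->plug->C->R->E->L->B->refl->H->L'->H->R'->F->plug->C
Char 9 ('C'): step: R->6, L=6; C->plug->F->R->A->L->F->refl->A->L'->G->R'->E->plug->E
Char 10 ('G'): step: R->7, L=6; G->plug->G->R->D->L->E->refl->G->L'->F->R'->D->plug->B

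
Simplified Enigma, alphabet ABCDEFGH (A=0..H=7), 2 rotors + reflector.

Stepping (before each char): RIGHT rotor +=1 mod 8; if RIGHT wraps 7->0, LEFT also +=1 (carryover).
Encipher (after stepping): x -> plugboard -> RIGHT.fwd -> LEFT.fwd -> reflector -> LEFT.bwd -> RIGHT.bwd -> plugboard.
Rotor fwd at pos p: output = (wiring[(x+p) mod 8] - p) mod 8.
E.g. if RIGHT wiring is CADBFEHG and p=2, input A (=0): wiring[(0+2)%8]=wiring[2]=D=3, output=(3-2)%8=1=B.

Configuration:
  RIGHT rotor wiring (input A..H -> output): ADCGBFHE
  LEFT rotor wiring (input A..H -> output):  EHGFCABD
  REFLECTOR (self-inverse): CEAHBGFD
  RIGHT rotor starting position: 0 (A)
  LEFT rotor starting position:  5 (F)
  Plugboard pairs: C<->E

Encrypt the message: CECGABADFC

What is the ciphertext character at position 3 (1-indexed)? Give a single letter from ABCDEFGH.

Char 1 ('C'): step: R->1, L=5; C->plug->E->R->E->L->C->refl->A->L'->G->R'->F->plug->F
Char 2 ('E'): step: R->2, L=5; E->plug->C->R->H->L->F->refl->G->L'->C->R'->F->plug->F
Char 3 ('C'): step: R->3, L=5; C->plug->E->R->B->L->E->refl->B->L'->F->R'->F->plug->F

F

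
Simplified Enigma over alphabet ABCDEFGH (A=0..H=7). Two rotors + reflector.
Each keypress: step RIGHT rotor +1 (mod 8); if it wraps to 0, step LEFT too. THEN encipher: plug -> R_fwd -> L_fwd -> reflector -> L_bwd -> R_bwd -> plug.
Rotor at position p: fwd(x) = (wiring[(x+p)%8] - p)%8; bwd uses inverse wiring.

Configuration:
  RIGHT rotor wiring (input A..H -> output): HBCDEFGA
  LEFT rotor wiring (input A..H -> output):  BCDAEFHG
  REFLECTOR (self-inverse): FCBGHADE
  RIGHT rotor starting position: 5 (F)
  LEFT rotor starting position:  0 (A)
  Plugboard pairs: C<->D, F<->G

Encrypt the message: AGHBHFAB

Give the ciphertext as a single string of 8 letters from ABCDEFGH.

Char 1 ('A'): step: R->6, L=0; A->plug->A->R->A->L->B->refl->C->L'->B->R'->C->plug->D
Char 2 ('G'): step: R->7, L=0; G->plug->F->R->F->L->F->refl->A->L'->D->R'->D->plug->C
Char 3 ('H'): step: R->0, L->1 (L advanced); H->plug->H->R->A->L->B->refl->C->L'->B->R'->B->plug->B
Char 4 ('B'): step: R->1, L=1; B->plug->B->R->B->L->C->refl->B->L'->A->R'->A->plug->A
Char 5 ('H'): step: R->2, L=1; H->plug->H->R->H->L->A->refl->F->L'->G->R'->F->plug->G
Char 6 ('F'): step: R->3, L=1; F->plug->G->R->G->L->F->refl->A->L'->H->R'->H->plug->H
Char 7 ('A'): step: R->4, L=1; A->plug->A->R->A->L->B->refl->C->L'->B->R'->B->plug->B
Char 8 ('B'): step: R->5, L=1; B->plug->B->R->B->L->C->refl->B->L'->A->R'->A->plug->A

Answer: DCBAGHBA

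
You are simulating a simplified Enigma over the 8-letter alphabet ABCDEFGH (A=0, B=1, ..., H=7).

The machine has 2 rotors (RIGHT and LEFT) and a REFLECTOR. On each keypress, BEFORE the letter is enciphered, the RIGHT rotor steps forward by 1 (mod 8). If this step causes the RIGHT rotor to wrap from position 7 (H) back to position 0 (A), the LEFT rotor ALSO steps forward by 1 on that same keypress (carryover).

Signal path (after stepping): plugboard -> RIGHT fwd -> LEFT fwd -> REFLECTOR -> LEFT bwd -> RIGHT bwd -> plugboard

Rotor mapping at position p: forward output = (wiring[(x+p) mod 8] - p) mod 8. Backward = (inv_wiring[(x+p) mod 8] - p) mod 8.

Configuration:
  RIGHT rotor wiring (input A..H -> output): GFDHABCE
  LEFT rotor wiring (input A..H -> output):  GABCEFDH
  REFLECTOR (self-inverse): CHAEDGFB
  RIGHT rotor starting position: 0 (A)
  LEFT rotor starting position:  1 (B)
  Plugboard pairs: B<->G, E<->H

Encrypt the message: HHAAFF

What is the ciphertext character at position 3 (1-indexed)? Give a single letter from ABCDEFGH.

Char 1 ('H'): step: R->1, L=1; H->plug->E->R->A->L->H->refl->B->L'->C->R'->B->plug->G
Char 2 ('H'): step: R->2, L=1; H->plug->E->R->A->L->H->refl->B->L'->C->R'->F->plug->F
Char 3 ('A'): step: R->3, L=1; A->plug->A->R->E->L->E->refl->D->L'->D->R'->F->plug->F

F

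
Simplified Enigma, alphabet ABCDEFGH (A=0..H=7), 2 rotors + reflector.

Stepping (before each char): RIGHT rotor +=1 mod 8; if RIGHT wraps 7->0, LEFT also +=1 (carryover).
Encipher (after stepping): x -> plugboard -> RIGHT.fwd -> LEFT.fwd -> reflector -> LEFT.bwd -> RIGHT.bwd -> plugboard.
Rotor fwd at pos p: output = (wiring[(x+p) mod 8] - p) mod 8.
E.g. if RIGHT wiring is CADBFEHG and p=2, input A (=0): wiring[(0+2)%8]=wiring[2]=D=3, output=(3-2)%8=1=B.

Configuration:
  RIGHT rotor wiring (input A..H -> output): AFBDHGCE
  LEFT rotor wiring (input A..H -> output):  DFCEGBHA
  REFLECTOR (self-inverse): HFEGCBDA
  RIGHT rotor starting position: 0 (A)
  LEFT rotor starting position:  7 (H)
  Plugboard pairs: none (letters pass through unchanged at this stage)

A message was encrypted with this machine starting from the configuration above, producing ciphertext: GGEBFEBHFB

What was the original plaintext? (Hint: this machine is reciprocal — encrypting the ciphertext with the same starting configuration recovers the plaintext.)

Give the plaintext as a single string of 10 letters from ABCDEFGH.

Char 1 ('G'): step: R->1, L=7; G->plug->G->R->D->L->D->refl->G->L'->C->R'->C->plug->C
Char 2 ('G'): step: R->2, L=7; G->plug->G->R->G->L->C->refl->E->L'->B->R'->B->plug->B
Char 3 ('E'): step: R->3, L=7; E->plug->E->R->B->L->E->refl->C->L'->G->R'->H->plug->H
Char 4 ('B'): step: R->4, L=7; B->plug->B->R->C->L->G->refl->D->L'->D->R'->A->plug->A
Char 5 ('F'): step: R->5, L=7; F->plug->F->R->E->L->F->refl->B->L'->A->R'->E->plug->E
Char 6 ('E'): step: R->6, L=7; E->plug->E->R->D->L->D->refl->G->L'->C->R'->C->plug->C
Char 7 ('B'): step: R->7, L=7; B->plug->B->R->B->L->E->refl->C->L'->G->R'->C->plug->C
Char 8 ('H'): step: R->0, L->0 (L advanced); H->plug->H->R->E->L->G->refl->D->L'->A->R'->A->plug->A
Char 9 ('F'): step: R->1, L=0; F->plug->F->R->B->L->F->refl->B->L'->F->R'->E->plug->E
Char 10 ('B'): step: R->2, L=0; B->plug->B->R->B->L->F->refl->B->L'->F->R'->C->plug->C

Answer: CBHAECCAEC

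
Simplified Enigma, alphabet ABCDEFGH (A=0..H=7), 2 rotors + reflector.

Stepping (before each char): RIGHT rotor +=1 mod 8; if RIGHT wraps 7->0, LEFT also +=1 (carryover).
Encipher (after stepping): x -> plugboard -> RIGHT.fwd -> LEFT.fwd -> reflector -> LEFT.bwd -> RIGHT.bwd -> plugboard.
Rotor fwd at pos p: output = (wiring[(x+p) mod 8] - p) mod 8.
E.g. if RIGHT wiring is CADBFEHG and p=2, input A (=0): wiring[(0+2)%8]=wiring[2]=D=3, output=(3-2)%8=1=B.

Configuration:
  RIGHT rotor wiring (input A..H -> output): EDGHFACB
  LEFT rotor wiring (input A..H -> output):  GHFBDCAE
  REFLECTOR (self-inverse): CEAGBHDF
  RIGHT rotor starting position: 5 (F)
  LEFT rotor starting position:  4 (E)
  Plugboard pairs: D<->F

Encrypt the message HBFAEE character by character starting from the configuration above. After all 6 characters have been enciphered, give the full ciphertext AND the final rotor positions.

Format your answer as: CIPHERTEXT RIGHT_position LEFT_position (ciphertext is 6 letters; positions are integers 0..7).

Char 1 ('H'): step: R->6, L=4; H->plug->H->R->C->L->E->refl->B->L'->G->R'->C->plug->C
Char 2 ('B'): step: R->7, L=4; B->plug->B->R->F->L->D->refl->G->L'->B->R'->G->plug->G
Char 3 ('F'): step: R->0, L->5 (L advanced); F->plug->D->R->H->L->G->refl->D->L'->B->R'->H->plug->H
Char 4 ('A'): step: R->1, L=5; A->plug->A->R->C->L->H->refl->F->L'->A->R'->G->plug->G
Char 5 ('E'): step: R->2, L=5; E->plug->E->R->A->L->F->refl->H->L'->C->R'->G->plug->G
Char 6 ('E'): step: R->3, L=5; E->plug->E->R->G->L->E->refl->B->L'->D->R'->H->plug->H
Final: ciphertext=CGHGGH, RIGHT=3, LEFT=5

Answer: CGHGGH 3 5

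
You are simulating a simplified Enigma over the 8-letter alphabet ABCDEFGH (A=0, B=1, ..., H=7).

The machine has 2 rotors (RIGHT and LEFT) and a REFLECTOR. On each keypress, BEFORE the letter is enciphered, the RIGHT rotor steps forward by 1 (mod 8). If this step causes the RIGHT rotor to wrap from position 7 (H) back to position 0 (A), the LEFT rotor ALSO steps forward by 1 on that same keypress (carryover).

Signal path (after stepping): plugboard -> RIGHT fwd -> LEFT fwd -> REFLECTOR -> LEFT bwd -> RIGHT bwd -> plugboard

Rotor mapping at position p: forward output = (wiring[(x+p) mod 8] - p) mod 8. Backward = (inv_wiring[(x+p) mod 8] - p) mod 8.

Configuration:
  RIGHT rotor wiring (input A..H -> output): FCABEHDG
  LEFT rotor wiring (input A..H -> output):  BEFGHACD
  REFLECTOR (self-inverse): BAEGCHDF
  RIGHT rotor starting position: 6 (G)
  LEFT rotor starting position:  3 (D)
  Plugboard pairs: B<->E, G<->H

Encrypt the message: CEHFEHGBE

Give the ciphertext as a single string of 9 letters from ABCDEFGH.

Answer: BCBHHECEF

Derivation:
Char 1 ('C'): step: R->7, L=3; C->plug->C->R->D->L->H->refl->F->L'->C->R'->E->plug->B
Char 2 ('E'): step: R->0, L->4 (L advanced); E->plug->B->R->C->L->G->refl->D->L'->A->R'->C->plug->C
Char 3 ('H'): step: R->1, L=4; H->plug->G->R->F->L->A->refl->B->L'->G->R'->E->plug->B
Char 4 ('F'): step: R->2, L=4; F->plug->F->R->E->L->F->refl->H->L'->D->R'->G->plug->H
Char 5 ('E'): step: R->3, L=4; E->plug->B->R->B->L->E->refl->C->L'->H->R'->G->plug->H
Char 6 ('H'): step: R->4, L=4; H->plug->G->R->E->L->F->refl->H->L'->D->R'->B->plug->E
Char 7 ('G'): step: R->5, L=4; G->plug->H->R->H->L->C->refl->E->L'->B->R'->C->plug->C
Char 8 ('B'): step: R->6, L=4; B->plug->E->R->C->L->G->refl->D->L'->A->R'->B->plug->E
Char 9 ('E'): step: R->7, L=4; E->plug->B->R->G->L->B->refl->A->L'->F->R'->F->plug->F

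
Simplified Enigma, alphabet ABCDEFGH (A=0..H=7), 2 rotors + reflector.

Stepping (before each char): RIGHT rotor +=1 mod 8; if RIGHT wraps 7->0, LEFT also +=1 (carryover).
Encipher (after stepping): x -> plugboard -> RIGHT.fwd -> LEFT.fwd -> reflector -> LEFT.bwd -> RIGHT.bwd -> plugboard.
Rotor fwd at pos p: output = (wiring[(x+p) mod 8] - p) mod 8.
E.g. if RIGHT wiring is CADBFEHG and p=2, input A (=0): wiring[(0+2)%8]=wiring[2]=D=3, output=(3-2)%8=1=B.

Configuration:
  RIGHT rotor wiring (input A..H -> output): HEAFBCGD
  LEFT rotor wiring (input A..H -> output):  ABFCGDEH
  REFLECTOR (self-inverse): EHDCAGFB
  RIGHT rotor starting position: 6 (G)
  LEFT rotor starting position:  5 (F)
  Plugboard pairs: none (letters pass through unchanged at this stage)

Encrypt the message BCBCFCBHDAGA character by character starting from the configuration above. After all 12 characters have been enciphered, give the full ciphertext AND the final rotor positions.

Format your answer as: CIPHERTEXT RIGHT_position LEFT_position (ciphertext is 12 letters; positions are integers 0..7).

Char 1 ('B'): step: R->7, L=5; B->plug->B->R->A->L->G->refl->F->L'->G->R'->E->plug->E
Char 2 ('C'): step: R->0, L->6 (L advanced); C->plug->C->R->A->L->G->refl->F->L'->H->R'->A->plug->A
Char 3 ('B'): step: R->1, L=6; B->plug->B->R->H->L->F->refl->G->L'->A->R'->D->plug->D
Char 4 ('C'): step: R->2, L=6; C->plug->C->R->H->L->F->refl->G->L'->A->R'->D->plug->D
Char 5 ('F'): step: R->3, L=6; F->plug->F->R->E->L->H->refl->B->L'->B->R'->G->plug->G
Char 6 ('C'): step: R->4, L=6; C->plug->C->R->C->L->C->refl->D->L'->D->R'->E->plug->E
Char 7 ('B'): step: R->5, L=6; B->plug->B->R->B->L->B->refl->H->L'->E->R'->H->plug->H
Char 8 ('H'): step: R->6, L=6; H->plug->H->R->E->L->H->refl->B->L'->B->R'->C->plug->C
Char 9 ('D'): step: R->7, L=6; D->plug->D->R->B->L->B->refl->H->L'->E->R'->A->plug->A
Char 10 ('A'): step: R->0, L->7 (L advanced); A->plug->A->R->H->L->F->refl->G->L'->D->R'->H->plug->H
Char 11 ('G'): step: R->1, L=7; G->plug->G->R->C->L->C->refl->D->L'->E->R'->C->plug->C
Char 12 ('A'): step: R->2, L=7; A->plug->A->R->G->L->E->refl->A->L'->A->R'->D->plug->D
Final: ciphertext=EADDGEHCAHCD, RIGHT=2, LEFT=7

Answer: EADDGEHCAHCD 2 7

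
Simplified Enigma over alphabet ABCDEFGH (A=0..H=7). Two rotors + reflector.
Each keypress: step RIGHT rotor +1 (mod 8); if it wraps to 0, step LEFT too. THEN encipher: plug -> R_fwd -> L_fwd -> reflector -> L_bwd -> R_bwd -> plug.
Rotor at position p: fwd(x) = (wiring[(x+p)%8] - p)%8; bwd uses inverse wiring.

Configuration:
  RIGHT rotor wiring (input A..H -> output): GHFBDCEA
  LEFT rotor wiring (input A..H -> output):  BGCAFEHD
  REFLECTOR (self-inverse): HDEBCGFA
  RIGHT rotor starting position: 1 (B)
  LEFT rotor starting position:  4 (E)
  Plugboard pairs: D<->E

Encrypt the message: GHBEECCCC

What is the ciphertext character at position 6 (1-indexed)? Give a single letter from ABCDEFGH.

Char 1 ('G'): step: R->2, L=4; G->plug->G->R->E->L->F->refl->G->L'->G->R'->F->plug->F
Char 2 ('H'): step: R->3, L=4; H->plug->H->R->C->L->D->refl->B->L'->A->R'->B->plug->B
Char 3 ('B'): step: R->4, L=4; B->plug->B->R->G->L->G->refl->F->L'->E->R'->D->plug->E
Char 4 ('E'): step: R->5, L=4; E->plug->D->R->B->L->A->refl->H->L'->D->R'->C->plug->C
Char 5 ('E'): step: R->6, L=4; E->plug->D->R->B->L->A->refl->H->L'->D->R'->F->plug->F
Char 6 ('C'): step: R->7, L=4; C->plug->C->R->A->L->B->refl->D->L'->C->R'->E->plug->D

D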